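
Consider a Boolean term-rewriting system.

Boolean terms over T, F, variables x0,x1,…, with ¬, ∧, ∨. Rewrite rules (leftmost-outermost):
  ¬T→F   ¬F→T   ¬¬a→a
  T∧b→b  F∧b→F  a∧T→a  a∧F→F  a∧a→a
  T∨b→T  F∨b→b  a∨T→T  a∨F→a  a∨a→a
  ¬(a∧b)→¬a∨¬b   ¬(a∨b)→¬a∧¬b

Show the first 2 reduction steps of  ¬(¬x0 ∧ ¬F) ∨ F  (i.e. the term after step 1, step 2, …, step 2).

Answer: after 2 steps: ¬¬x0 ∨ ¬¬F

Derivation:
  start: ¬(¬x0 ∧ ¬F) ∨ F
  →1  ¬(¬x0 ∧ ¬F)
  →2  ¬¬x0 ∨ ¬¬F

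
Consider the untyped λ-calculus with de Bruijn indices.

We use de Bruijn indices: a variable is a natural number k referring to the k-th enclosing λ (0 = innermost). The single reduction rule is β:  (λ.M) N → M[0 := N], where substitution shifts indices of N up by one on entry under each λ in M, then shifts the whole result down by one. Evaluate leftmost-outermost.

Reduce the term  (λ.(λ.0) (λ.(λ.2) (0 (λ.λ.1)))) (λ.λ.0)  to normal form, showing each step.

Answer: normal form = λ.λ.λ.0  (in 3 steps)

Working:
  start: (λ.(λ.0) (λ.(λ.2) (0 (λ.λ.1)))) (λ.λ.0)
  →1  (λ.0) (λ.(λ.λ.λ.0) (0 (λ.λ.1)))
  →2  λ.(λ.λ.λ.0) (0 (λ.λ.1))
  →3  λ.λ.λ.0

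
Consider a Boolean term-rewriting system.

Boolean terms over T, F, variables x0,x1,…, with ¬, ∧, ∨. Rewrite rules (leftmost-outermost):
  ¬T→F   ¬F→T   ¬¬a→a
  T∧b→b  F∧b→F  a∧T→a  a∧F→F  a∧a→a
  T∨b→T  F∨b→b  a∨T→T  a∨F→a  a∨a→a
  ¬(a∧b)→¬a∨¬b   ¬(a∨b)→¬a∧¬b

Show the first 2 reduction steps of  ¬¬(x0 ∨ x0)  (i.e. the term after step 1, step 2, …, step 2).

  start: ¬¬(x0 ∨ x0)
  [1] x0 ∨ x0
  [2] x0

Answer: after 2 steps: x0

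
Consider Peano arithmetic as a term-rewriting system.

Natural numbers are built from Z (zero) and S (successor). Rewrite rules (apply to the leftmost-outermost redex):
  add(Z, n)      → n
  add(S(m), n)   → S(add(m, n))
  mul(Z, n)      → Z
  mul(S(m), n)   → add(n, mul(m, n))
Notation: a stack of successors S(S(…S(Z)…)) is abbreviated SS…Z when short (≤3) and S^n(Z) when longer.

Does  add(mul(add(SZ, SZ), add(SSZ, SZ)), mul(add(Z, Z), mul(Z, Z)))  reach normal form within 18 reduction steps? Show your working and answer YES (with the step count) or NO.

Answer: NO — after 18 steps the term is S(S(S(S(add(add(S(add(Z, SZ)), mul(Z, add(SSZ, SZ))), mul(add(Z, Z), mul(Z, Z))))))), not yet normal

Reduction:
  start: add(mul(add(SZ, SZ), add(SSZ, SZ)), mul(add(Z, Z), mul(Z, Z)))
  step 1: add(mul(S(add(Z, SZ)), add(SSZ, SZ)), mul(add(Z, Z), mul(Z, Z)))
  step 2: add(add(add(SSZ, SZ), mul(add(Z, SZ), add(SSZ, SZ))), mul(add(Z, Z), mul(Z, Z)))
  step 3: add(add(S(add(SZ, SZ)), mul(add(Z, SZ), add(SSZ, SZ))), mul(add(Z, Z), mul(Z, Z)))
  step 4: add(S(add(add(SZ, SZ), mul(add(Z, SZ), add(SSZ, SZ)))), mul(add(Z, Z), mul(Z, Z)))
  step 5: S(add(add(add(SZ, SZ), mul(add(Z, SZ), add(SSZ, SZ))), mul(add(Z, Z), mul(Z, Z))))
  step 6: S(add(add(S(add(Z, SZ)), mul(add(Z, SZ), add(SSZ, SZ))), mul(add(Z, Z), mul(Z, Z))))
  step 7: S(add(S(add(add(Z, SZ), mul(add(Z, SZ), add(SSZ, SZ)))), mul(add(Z, Z), mul(Z, Z))))
  step 8: S(S(add(add(add(Z, SZ), mul(add(Z, SZ), add(SSZ, SZ))), mul(add(Z, Z), mul(Z, Z)))))
  step 9: S(S(add(add(SZ, mul(add(Z, SZ), add(SSZ, SZ))), mul(add(Z, Z), mul(Z, Z)))))
  step 10: S(S(add(S(add(Z, mul(add(Z, SZ), add(SSZ, SZ)))), mul(add(Z, Z), mul(Z, Z)))))
  step 11: S(S(S(add(add(Z, mul(add(Z, SZ), add(SSZ, SZ))), mul(add(Z, Z), mul(Z, Z))))))
  step 12: S(S(S(add(mul(add(Z, SZ), add(SSZ, SZ)), mul(add(Z, Z), mul(Z, Z))))))
  step 13: S(S(S(add(mul(SZ, add(SSZ, SZ)), mul(add(Z, Z), mul(Z, Z))))))
  step 14: S(S(S(add(add(add(SSZ, SZ), mul(Z, add(SSZ, SZ))), mul(add(Z, Z), mul(Z, Z))))))
  step 15: S(S(S(add(add(S(add(SZ, SZ)), mul(Z, add(SSZ, SZ))), mul(add(Z, Z), mul(Z, Z))))))
  step 16: S(S(S(add(S(add(add(SZ, SZ), mul(Z, add(SSZ, SZ)))), mul(add(Z, Z), mul(Z, Z))))))
  step 17: S(S(S(S(add(add(add(SZ, SZ), mul(Z, add(SSZ, SZ))), mul(add(Z, Z), mul(Z, Z)))))))
  step 18: S(S(S(S(add(add(S(add(Z, SZ)), mul(Z, add(SSZ, SZ))), mul(add(Z, Z), mul(Z, Z)))))))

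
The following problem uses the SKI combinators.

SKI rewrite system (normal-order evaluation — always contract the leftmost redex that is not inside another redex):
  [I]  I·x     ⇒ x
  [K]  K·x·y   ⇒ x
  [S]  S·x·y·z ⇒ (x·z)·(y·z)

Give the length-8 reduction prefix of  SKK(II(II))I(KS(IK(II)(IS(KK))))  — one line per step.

  start: SKK(II(II))I(KS(IK(II)(IS(KK))))
  [1] K(II(II))(K(II(II)))I(KS(IK(II)(IS(KK))))
  [2] II(II)I(KS(IK(II)(IS(KK))))
  [3] I(II)I(KS(IK(II)(IS(KK))))
  [4] III(KS(IK(II)(IS(KK))))
  [5] II(KS(IK(II)(IS(KK))))
  [6] I(KS(IK(II)(IS(KK))))
  [7] KS(IK(II)(IS(KK)))
  [8] S

Answer: after 8 steps: S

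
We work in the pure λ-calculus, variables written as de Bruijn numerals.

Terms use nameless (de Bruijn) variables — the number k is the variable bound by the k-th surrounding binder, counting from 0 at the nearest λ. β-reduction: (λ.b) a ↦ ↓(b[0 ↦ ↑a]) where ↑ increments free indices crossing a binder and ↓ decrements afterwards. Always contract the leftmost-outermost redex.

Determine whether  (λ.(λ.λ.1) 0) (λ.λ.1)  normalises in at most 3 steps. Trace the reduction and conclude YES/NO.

Answer: YES — reaches normal form λ.λ.λ.1 in 2 ≤ 3 steps

Reduction:
  start: (λ.(λ.λ.1) 0) (λ.λ.1)
  →1  (λ.λ.1) (λ.λ.1)
  →2  λ.λ.λ.1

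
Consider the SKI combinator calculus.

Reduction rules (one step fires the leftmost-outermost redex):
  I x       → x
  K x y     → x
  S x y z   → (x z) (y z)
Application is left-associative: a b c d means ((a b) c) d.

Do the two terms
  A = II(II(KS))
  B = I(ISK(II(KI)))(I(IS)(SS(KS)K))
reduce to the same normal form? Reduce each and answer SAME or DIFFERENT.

Answer: DIFFERENT — A ⇓ KS, B ⇓ S(SKS)

Working:
Term A:
  start: II(II(KS))
  →1  I(II(KS))
  →2  II(KS)
  →3  I(KS)
  →4  KS

Term B:
  start: I(ISK(II(KI)))(I(IS)(SS(KS)K))
  →1  ISK(II(KI))(I(IS)(SS(KS)K))
  →2  SK(II(KI))(I(IS)(SS(KS)K))
  →3  K(I(IS)(SS(KS)K))(II(KI)(I(IS)(SS(KS)K)))
  →4  I(IS)(SS(KS)K)
  →5  IS(SS(KS)K)
  →6  S(SS(KS)K)
  →7  S(SK(KSK))
  →8  S(SKS)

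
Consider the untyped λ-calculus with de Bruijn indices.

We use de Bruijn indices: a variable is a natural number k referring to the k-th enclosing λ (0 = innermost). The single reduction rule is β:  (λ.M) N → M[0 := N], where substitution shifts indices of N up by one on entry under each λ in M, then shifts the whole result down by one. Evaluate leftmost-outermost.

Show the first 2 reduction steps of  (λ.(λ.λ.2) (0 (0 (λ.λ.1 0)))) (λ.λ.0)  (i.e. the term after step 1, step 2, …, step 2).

Answer: after 2 steps: λ.λ.λ.0

Working:
  start: (λ.(λ.λ.2) (0 (0 (λ.λ.1 0)))) (λ.λ.0)
  [1] (λ.λ.λ.λ.0) ((λ.λ.0) ((λ.λ.0) (λ.λ.1 0)))
  [2] λ.λ.λ.0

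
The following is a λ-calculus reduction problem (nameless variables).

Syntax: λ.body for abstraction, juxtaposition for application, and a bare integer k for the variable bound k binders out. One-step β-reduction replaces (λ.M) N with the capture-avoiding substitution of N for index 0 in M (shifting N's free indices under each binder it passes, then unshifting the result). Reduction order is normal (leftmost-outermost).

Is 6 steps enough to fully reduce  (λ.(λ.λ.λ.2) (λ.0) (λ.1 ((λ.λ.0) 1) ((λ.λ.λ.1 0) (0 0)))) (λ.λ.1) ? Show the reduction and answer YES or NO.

Answer: YES — reaches normal form λ.λ.0 in 3 ≤ 6 steps

Working:
  start: (λ.(λ.λ.λ.2) (λ.0) (λ.1 ((λ.λ.0) 1) ((λ.λ.λ.1 0) (0 0)))) (λ.λ.1)
  [1] (λ.λ.λ.2) (λ.0) (λ.(λ.λ.1) ((λ.λ.0) (λ.λ.1)) ((λ.λ.λ.1 0) (0 0)))
  [2] (λ.λ.λ.0) (λ.(λ.λ.1) ((λ.λ.0) (λ.λ.1)) ((λ.λ.λ.1 0) (0 0)))
  [3] λ.λ.0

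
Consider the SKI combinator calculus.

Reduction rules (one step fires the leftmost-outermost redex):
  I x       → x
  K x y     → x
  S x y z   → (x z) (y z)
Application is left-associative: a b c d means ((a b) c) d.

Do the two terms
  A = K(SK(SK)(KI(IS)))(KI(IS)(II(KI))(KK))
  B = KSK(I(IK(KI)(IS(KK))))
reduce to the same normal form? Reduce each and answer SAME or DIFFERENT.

Term A:
  start: K(SK(SK)(KI(IS)))(KI(IS)(II(KI))(KK))
  step 1: SK(SK)(KI(IS))
  step 2: K(KI(IS))(SK(KI(IS)))
  step 3: KI(IS)
  step 4: I

Term B:
  start: KSK(I(IK(KI)(IS(KK))))
  step 1: S(I(IK(KI)(IS(KK))))
  step 2: S(IK(KI)(IS(KK)))
  step 3: S(K(KI)(IS(KK)))
  step 4: S(KI)

Answer: DIFFERENT — A ⇓ I, B ⇓ S(KI)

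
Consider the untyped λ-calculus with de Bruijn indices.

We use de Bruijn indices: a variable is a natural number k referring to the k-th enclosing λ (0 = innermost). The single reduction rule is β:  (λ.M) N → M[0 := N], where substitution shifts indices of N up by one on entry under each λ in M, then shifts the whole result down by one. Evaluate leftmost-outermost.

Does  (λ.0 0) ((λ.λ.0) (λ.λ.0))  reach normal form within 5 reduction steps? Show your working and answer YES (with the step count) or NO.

  start: (λ.0 0) ((λ.λ.0) (λ.λ.0))
  [1] (λ.λ.0) (λ.λ.0) ((λ.λ.0) (λ.λ.0))
  [2] (λ.0) ((λ.λ.0) (λ.λ.0))
  [3] (λ.λ.0) (λ.λ.0)
  [4] λ.0

Answer: YES — reaches normal form λ.0 in 4 ≤ 5 steps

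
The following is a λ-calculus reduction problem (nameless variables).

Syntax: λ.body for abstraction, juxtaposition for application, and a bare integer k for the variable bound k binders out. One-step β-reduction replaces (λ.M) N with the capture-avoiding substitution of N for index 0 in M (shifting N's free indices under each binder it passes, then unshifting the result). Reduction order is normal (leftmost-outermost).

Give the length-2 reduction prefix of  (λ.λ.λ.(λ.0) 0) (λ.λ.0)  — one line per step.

Answer: after 2 steps: λ.λ.0

Derivation:
  start: (λ.λ.λ.(λ.0) 0) (λ.λ.0)
  step 1: λ.λ.(λ.0) 0
  step 2: λ.λ.0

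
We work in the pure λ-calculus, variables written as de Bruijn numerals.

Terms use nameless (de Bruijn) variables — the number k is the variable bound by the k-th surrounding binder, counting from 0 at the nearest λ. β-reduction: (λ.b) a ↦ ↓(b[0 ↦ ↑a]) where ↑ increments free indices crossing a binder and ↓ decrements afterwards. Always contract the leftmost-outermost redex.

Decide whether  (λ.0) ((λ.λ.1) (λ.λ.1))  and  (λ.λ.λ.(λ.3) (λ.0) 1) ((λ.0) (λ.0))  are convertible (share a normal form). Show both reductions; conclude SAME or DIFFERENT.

Term A:
  start: (λ.0) ((λ.λ.1) (λ.λ.1))
  step 1: (λ.λ.1) (λ.λ.1)
  step 2: λ.λ.λ.1

Term B:
  start: (λ.λ.λ.(λ.3) (λ.0) 1) ((λ.0) (λ.0))
  step 1: λ.λ.(λ.(λ.0) (λ.0)) (λ.0) 1
  step 2: λ.λ.(λ.0) (λ.0) 1
  step 3: λ.λ.(λ.0) 1
  step 4: λ.λ.1

Answer: DIFFERENT — A ⇓ λ.λ.λ.1, B ⇓ λ.λ.1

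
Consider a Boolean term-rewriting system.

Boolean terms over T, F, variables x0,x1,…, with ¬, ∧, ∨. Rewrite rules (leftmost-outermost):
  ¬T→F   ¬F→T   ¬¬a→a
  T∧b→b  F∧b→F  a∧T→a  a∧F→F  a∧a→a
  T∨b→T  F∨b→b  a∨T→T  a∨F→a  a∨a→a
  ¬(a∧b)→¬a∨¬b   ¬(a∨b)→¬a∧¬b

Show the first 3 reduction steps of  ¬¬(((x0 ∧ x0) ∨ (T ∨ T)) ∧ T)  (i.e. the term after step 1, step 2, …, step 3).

  start: ¬¬(((x0 ∧ x0) ∨ (T ∨ T)) ∧ T)
  [1] ((x0 ∧ x0) ∨ (T ∨ T)) ∧ T
  [2] (x0 ∧ x0) ∨ (T ∨ T)
  [3] x0 ∨ (T ∨ T)

Answer: after 3 steps: x0 ∨ (T ∨ T)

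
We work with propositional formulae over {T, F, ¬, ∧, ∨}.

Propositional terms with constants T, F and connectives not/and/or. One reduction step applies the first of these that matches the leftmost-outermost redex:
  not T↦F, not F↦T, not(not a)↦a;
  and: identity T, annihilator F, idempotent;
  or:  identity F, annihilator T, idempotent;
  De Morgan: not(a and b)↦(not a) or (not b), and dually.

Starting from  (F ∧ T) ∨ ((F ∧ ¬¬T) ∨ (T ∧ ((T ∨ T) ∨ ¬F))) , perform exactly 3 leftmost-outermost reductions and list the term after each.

Answer: after 3 steps: F ∨ (T ∧ ((T ∨ T) ∨ ¬F))

Derivation:
  start: (F ∧ T) ∨ ((F ∧ ¬¬T) ∨ (T ∧ ((T ∨ T) ∨ ¬F)))
  [1] F ∨ ((F ∧ ¬¬T) ∨ (T ∧ ((T ∨ T) ∨ ¬F)))
  [2] (F ∧ ¬¬T) ∨ (T ∧ ((T ∨ T) ∨ ¬F))
  [3] F ∨ (T ∧ ((T ∨ T) ∨ ¬F))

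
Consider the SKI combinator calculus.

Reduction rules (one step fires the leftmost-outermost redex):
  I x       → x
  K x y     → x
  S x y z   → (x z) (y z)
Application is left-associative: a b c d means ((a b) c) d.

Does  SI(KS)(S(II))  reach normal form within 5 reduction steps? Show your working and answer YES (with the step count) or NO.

  start: SI(KS)(S(II))
  [1] I(S(II))(KS(S(II)))
  [2] S(II)(KS(S(II)))
  [3] SI(KS(S(II)))
  [4] SIS

Answer: YES — reaches normal form SIS in 4 ≤ 5 steps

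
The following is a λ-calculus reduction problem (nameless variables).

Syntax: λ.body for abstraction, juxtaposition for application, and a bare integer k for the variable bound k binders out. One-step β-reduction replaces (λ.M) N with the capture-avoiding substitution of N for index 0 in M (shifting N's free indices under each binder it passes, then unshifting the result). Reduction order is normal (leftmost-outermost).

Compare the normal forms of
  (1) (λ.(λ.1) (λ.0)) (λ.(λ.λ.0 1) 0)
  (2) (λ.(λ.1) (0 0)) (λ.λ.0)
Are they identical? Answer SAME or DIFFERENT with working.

Answer: DIFFERENT — A ⇓ λ.λ.0 1, B ⇓ λ.λ.0

Derivation:
Term A:
  start: (λ.(λ.1) (λ.0)) (λ.(λ.λ.0 1) 0)
  →1  (λ.λ.(λ.λ.0 1) 0) (λ.0)
  →2  λ.(λ.λ.0 1) 0
  →3  λ.λ.0 1

Term B:
  start: (λ.(λ.1) (0 0)) (λ.λ.0)
  →1  (λ.λ.λ.0) ((λ.λ.0) (λ.λ.0))
  →2  λ.λ.0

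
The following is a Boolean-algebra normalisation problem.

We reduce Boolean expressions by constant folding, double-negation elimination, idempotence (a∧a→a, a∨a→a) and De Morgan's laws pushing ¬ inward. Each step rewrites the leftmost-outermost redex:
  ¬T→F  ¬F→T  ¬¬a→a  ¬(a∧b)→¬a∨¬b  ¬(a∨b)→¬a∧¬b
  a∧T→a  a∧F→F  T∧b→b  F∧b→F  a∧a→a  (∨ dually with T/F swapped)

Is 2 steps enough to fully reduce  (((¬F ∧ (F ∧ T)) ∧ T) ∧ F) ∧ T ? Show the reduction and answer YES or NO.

Answer: YES — reaches normal form F in 2 ≤ 2 steps

Working:
  start: (((¬F ∧ (F ∧ T)) ∧ T) ∧ F) ∧ T
  step 1: ((¬F ∧ (F ∧ T)) ∧ T) ∧ F
  step 2: F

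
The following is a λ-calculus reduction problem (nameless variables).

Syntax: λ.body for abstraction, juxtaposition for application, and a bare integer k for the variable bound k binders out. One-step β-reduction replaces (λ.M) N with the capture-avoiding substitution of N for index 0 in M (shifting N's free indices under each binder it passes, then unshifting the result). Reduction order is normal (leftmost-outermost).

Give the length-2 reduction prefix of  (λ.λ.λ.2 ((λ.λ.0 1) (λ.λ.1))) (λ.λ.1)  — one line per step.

Answer: after 2 steps: λ.λ.λ.(λ.λ.0 1) (λ.λ.1)

Working:
  start: (λ.λ.λ.2 ((λ.λ.0 1) (λ.λ.1))) (λ.λ.1)
  step 1: λ.λ.(λ.λ.1) ((λ.λ.0 1) (λ.λ.1))
  step 2: λ.λ.λ.(λ.λ.0 1) (λ.λ.1)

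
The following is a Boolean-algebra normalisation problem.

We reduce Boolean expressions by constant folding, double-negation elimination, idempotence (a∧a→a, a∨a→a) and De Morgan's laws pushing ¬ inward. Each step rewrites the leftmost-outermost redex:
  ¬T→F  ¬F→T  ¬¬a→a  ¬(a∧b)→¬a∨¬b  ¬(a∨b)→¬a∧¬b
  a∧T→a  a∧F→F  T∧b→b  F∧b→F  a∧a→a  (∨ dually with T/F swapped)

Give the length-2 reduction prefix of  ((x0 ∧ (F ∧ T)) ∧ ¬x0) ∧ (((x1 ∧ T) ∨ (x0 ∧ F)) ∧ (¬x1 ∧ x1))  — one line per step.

  start: ((x0 ∧ (F ∧ T)) ∧ ¬x0) ∧ (((x1 ∧ T) ∨ (x0 ∧ F)) ∧ (¬x1 ∧ x1))
  step 1: ((x0 ∧ F) ∧ ¬x0) ∧ (((x1 ∧ T) ∨ (x0 ∧ F)) ∧ (¬x1 ∧ x1))
  step 2: (F ∧ ¬x0) ∧ (((x1 ∧ T) ∨ (x0 ∧ F)) ∧ (¬x1 ∧ x1))

Answer: after 2 steps: (F ∧ ¬x0) ∧ (((x1 ∧ T) ∨ (x0 ∧ F)) ∧ (¬x1 ∧ x1))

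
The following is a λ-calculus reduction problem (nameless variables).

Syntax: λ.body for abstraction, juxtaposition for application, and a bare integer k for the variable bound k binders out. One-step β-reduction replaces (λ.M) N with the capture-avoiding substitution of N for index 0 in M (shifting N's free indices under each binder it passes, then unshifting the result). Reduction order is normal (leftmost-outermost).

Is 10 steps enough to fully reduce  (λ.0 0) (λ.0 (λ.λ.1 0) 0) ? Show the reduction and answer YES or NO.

  start: (λ.0 0) (λ.0 (λ.λ.1 0) 0)
  step 1: (λ.0 (λ.λ.1 0) 0) (λ.0 (λ.λ.1 0) 0)
  step 2: (λ.0 (λ.λ.1 0) 0) (λ.λ.1 0) (λ.0 (λ.λ.1 0) 0)
  step 3: (λ.λ.1 0) (λ.λ.1 0) (λ.λ.1 0) (λ.0 (λ.λ.1 0) 0)
  step 4: (λ.(λ.λ.1 0) 0) (λ.λ.1 0) (λ.0 (λ.λ.1 0) 0)
  step 5: (λ.λ.1 0) (λ.λ.1 0) (λ.0 (λ.λ.1 0) 0)
  step 6: (λ.(λ.λ.1 0) 0) (λ.0 (λ.λ.1 0) 0)
  step 7: (λ.λ.1 0) (λ.0 (λ.λ.1 0) 0)
  step 8: λ.(λ.0 (λ.λ.1 0) 0) 0
  step 9: λ.0 (λ.λ.1 0) 0

Answer: YES — reaches normal form λ.0 (λ.λ.1 0) 0 in 9 ≤ 10 steps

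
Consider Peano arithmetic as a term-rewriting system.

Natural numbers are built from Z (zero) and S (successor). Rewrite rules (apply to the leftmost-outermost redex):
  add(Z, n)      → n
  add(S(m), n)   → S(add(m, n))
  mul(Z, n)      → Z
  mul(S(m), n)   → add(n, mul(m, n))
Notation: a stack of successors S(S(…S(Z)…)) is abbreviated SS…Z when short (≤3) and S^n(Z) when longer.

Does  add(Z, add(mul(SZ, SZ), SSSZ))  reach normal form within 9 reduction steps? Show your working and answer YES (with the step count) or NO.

  start: add(Z, add(mul(SZ, SZ), SSSZ))
  [1] add(mul(SZ, SZ), SSSZ)
  [2] add(add(SZ, mul(Z, SZ)), SSSZ)
  [3] add(S(add(Z, mul(Z, SZ))), SSSZ)
  [4] S(add(add(Z, mul(Z, SZ)), SSSZ))
  [5] S(add(mul(Z, SZ), SSSZ))
  [6] S(add(Z, SSSZ))
  [7] S^4(Z)

Answer: YES — reaches normal form S^4(Z) in 7 ≤ 9 steps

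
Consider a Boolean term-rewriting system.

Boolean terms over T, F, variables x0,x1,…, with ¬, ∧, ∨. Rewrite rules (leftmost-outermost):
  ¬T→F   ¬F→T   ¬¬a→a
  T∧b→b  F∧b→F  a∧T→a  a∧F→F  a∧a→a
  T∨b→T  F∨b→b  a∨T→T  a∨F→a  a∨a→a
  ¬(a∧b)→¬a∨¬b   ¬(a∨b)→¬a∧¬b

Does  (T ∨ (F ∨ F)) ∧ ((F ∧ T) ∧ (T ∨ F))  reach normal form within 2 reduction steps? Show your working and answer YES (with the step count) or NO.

  start: (T ∨ (F ∨ F)) ∧ ((F ∧ T) ∧ (T ∨ F))
  step 1: T ∧ ((F ∧ T) ∧ (T ∨ F))
  step 2: (F ∧ T) ∧ (T ∨ F)

Answer: NO — after 2 steps the term is (F ∧ T) ∧ (T ∨ F), not yet normal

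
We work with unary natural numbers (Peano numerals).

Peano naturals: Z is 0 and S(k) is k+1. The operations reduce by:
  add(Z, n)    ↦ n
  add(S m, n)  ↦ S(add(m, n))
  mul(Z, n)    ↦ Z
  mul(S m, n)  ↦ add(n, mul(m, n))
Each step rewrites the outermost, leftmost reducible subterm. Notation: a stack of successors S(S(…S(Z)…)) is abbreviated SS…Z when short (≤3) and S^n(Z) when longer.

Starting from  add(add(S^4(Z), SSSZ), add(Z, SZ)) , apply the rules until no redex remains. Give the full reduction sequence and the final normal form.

Answer: normal form = S^8(Z)  (in 14 steps)

Reduction:
  start: add(add(S^4(Z), SSSZ), add(Z, SZ))
  step 1: add(S(add(SSSZ, SSSZ)), add(Z, SZ))
  step 2: S(add(add(SSSZ, SSSZ), add(Z, SZ)))
  step 3: S(add(S(add(SSZ, SSSZ)), add(Z, SZ)))
  step 4: S(S(add(add(SSZ, SSSZ), add(Z, SZ))))
  step 5: S(S(add(S(add(SZ, SSSZ)), add(Z, SZ))))
  step 6: S(S(S(add(add(SZ, SSSZ), add(Z, SZ)))))
  step 7: S(S(S(add(S(add(Z, SSSZ)), add(Z, SZ)))))
  step 8: S(S(S(S(add(add(Z, SSSZ), add(Z, SZ))))))
  step 9: S(S(S(S(add(SSSZ, add(Z, SZ))))))
  step 10: S(S(S(S(S(add(SSZ, add(Z, SZ)))))))
  step 11: S(S(S(S(S(S(add(SZ, add(Z, SZ))))))))
  step 12: S(S(S(S(S(S(S(add(Z, add(Z, SZ)))))))))
  step 13: S(S(S(S(S(S(S(add(Z, SZ))))))))
  step 14: S^8(Z)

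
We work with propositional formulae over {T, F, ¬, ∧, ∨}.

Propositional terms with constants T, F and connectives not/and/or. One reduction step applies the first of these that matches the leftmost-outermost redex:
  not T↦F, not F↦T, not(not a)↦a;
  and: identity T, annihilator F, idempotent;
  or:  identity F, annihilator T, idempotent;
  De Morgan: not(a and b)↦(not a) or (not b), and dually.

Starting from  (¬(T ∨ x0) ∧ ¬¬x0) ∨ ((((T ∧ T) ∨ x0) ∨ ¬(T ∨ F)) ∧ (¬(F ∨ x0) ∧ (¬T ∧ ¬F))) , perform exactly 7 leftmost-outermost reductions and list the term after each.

  start: (¬(T ∨ x0) ∧ ¬¬x0) ∨ ((((T ∧ T) ∨ x0) ∨ ¬(T ∨ F)) ∧ (¬(F ∨ x0) ∧ (¬T ∧ ¬F)))
  step 1: ((¬T ∧ ¬x0) ∧ ¬¬x0) ∨ ((((T ∧ T) ∨ x0) ∨ ¬(T ∨ F)) ∧ (¬(F ∨ x0) ∧ (¬T ∧ ¬F)))
  step 2: ((F ∧ ¬x0) ∧ ¬¬x0) ∨ ((((T ∧ T) ∨ x0) ∨ ¬(T ∨ F)) ∧ (¬(F ∨ x0) ∧ (¬T ∧ ¬F)))
  step 3: (F ∧ ¬¬x0) ∨ ((((T ∧ T) ∨ x0) ∨ ¬(T ∨ F)) ∧ (¬(F ∨ x0) ∧ (¬T ∧ ¬F)))
  step 4: F ∨ ((((T ∧ T) ∨ x0) ∨ ¬(T ∨ F)) ∧ (¬(F ∨ x0) ∧ (¬T ∧ ¬F)))
  step 5: (((T ∧ T) ∨ x0) ∨ ¬(T ∨ F)) ∧ (¬(F ∨ x0) ∧ (¬T ∧ ¬F))
  step 6: ((T ∨ x0) ∨ ¬(T ∨ F)) ∧ (¬(F ∨ x0) ∧ (¬T ∧ ¬F))
  step 7: (T ∨ ¬(T ∨ F)) ∧ (¬(F ∨ x0) ∧ (¬T ∧ ¬F))

Answer: after 7 steps: (T ∨ ¬(T ∨ F)) ∧ (¬(F ∨ x0) ∧ (¬T ∧ ¬F))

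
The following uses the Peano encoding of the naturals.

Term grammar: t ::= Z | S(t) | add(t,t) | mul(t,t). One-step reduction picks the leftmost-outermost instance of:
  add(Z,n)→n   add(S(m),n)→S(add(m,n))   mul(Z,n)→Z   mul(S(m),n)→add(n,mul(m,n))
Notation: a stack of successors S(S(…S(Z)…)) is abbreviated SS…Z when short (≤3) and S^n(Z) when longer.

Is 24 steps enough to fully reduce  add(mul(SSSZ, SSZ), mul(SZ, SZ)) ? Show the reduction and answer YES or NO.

  start: add(mul(SSSZ, SSZ), mul(SZ, SZ))
  →1  add(add(SSZ, mul(SSZ, SSZ)), mul(SZ, SZ))
  →2  add(S(add(SZ, mul(SSZ, SSZ))), mul(SZ, SZ))
  →3  S(add(add(SZ, mul(SSZ, SSZ)), mul(SZ, SZ)))
  →4  S(add(S(add(Z, mul(SSZ, SSZ))), mul(SZ, SZ)))
  →5  S(S(add(add(Z, mul(SSZ, SSZ)), mul(SZ, SZ))))
  →6  S(S(add(mul(SSZ, SSZ), mul(SZ, SZ))))
  →7  S(S(add(add(SSZ, mul(SZ, SSZ)), mul(SZ, SZ))))
  →8  S(S(add(S(add(SZ, mul(SZ, SSZ))), mul(SZ, SZ))))
  →9  S(S(S(add(add(SZ, mul(SZ, SSZ)), mul(SZ, SZ)))))
  →10  S(S(S(add(S(add(Z, mul(SZ, SSZ))), mul(SZ, SZ)))))
  →11  S(S(S(S(add(add(Z, mul(SZ, SSZ)), mul(SZ, SZ))))))
  →12  S(S(S(S(add(mul(SZ, SSZ), mul(SZ, SZ))))))
  →13  S(S(S(S(add(add(SSZ, mul(Z, SSZ)), mul(SZ, SZ))))))
  →14  S(S(S(S(add(S(add(SZ, mul(Z, SSZ))), mul(SZ, SZ))))))
  →15  S(S(S(S(S(add(add(SZ, mul(Z, SSZ)), mul(SZ, SZ)))))))
  →16  S(S(S(S(S(add(S(add(Z, mul(Z, SSZ))), mul(SZ, SZ)))))))
  →17  S(S(S(S(S(S(add(add(Z, mul(Z, SSZ)), mul(SZ, SZ))))))))
  →18  S(S(S(S(S(S(add(mul(Z, SSZ), mul(SZ, SZ))))))))
  →19  S(S(S(S(S(S(add(Z, mul(SZ, SZ))))))))
  →20  S(S(S(S(S(S(mul(SZ, SZ)))))))
  →21  S(S(S(S(S(S(add(SZ, mul(Z, SZ))))))))
  →22  S(S(S(S(S(S(S(add(Z, mul(Z, SZ)))))))))
  →23  S(S(S(S(S(S(S(mul(Z, SZ))))))))
  →24  S^7(Z)

Answer: YES — reaches normal form S^7(Z) in 24 ≤ 24 steps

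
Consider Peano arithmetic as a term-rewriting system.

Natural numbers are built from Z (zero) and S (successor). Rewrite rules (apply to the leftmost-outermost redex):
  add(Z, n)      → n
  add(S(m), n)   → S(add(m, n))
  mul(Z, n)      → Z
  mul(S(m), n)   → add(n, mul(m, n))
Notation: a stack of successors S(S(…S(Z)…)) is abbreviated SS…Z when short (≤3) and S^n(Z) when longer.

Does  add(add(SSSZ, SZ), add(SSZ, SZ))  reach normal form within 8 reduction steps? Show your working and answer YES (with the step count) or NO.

Answer: NO — after 8 steps the term is S(S(S(S(add(Z, add(SSZ, SZ)))))), not yet normal

Derivation:
  start: add(add(SSSZ, SZ), add(SSZ, SZ))
  [1] add(S(add(SSZ, SZ)), add(SSZ, SZ))
  [2] S(add(add(SSZ, SZ), add(SSZ, SZ)))
  [3] S(add(S(add(SZ, SZ)), add(SSZ, SZ)))
  [4] S(S(add(add(SZ, SZ), add(SSZ, SZ))))
  [5] S(S(add(S(add(Z, SZ)), add(SSZ, SZ))))
  [6] S(S(S(add(add(Z, SZ), add(SSZ, SZ)))))
  [7] S(S(S(add(SZ, add(SSZ, SZ)))))
  [8] S(S(S(S(add(Z, add(SSZ, SZ))))))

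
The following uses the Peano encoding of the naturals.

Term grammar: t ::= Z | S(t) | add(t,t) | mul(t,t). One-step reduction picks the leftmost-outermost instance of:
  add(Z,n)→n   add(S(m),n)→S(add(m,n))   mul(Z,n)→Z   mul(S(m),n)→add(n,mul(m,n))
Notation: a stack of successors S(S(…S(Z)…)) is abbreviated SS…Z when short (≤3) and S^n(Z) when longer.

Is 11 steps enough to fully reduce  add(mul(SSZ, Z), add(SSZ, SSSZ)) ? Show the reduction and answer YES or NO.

  start: add(mul(SSZ, Z), add(SSZ, SSSZ))
  step 1: add(add(Z, mul(SZ, Z)), add(SSZ, SSSZ))
  step 2: add(mul(SZ, Z), add(SSZ, SSSZ))
  step 3: add(add(Z, mul(Z, Z)), add(SSZ, SSSZ))
  step 4: add(mul(Z, Z), add(SSZ, SSSZ))
  step 5: add(Z, add(SSZ, SSSZ))
  step 6: add(SSZ, SSSZ)
  step 7: S(add(SZ, SSSZ))
  step 8: S(S(add(Z, SSSZ)))
  step 9: S^5(Z)

Answer: YES — reaches normal form S^5(Z) in 9 ≤ 11 steps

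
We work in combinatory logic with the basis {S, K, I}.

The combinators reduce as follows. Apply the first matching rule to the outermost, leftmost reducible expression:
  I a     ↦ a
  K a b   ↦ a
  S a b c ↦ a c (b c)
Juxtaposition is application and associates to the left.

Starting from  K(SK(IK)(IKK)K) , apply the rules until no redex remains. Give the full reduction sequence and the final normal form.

Answer: normal form = KK  (in 4 steps)

Reduction:
  start: K(SK(IK)(IKK)K)
  →1  K(K(IKK)(IK(IKK))K)
  →2  K(IKKK)
  →3  K(KKK)
  →4  KK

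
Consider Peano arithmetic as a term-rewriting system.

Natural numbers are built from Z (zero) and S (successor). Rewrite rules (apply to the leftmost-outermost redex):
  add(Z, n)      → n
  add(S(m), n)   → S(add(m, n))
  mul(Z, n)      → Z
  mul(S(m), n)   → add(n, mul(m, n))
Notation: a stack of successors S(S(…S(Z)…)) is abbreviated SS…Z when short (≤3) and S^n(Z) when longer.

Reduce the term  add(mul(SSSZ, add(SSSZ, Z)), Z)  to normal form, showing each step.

Answer: normal form = S^9(Z)  (in 38 steps)

Working:
  start: add(mul(SSSZ, add(SSSZ, Z)), Z)
  →1  add(add(add(SSSZ, Z), mul(SSZ, add(SSSZ, Z))), Z)
  →2  add(add(S(add(SSZ, Z)), mul(SSZ, add(SSSZ, Z))), Z)
  →3  add(S(add(add(SSZ, Z), mul(SSZ, add(SSSZ, Z)))), Z)
  →4  S(add(add(add(SSZ, Z), mul(SSZ, add(SSSZ, Z))), Z))
  →5  S(add(add(S(add(SZ, Z)), mul(SSZ, add(SSSZ, Z))), Z))
  →6  S(add(S(add(add(SZ, Z), mul(SSZ, add(SSSZ, Z)))), Z))
  →7  S(S(add(add(add(SZ, Z), mul(SSZ, add(SSSZ, Z))), Z)))
  →8  S(S(add(add(S(add(Z, Z)), mul(SSZ, add(SSSZ, Z))), Z)))
  →9  S(S(add(S(add(add(Z, Z), mul(SSZ, add(SSSZ, Z)))), Z)))
  →10  S(S(S(add(add(add(Z, Z), mul(SSZ, add(SSSZ, Z))), Z))))
  →11  S(S(S(add(add(Z, mul(SSZ, add(SSSZ, Z))), Z))))
  →12  S(S(S(add(mul(SSZ, add(SSSZ, Z)), Z))))
  →13  S(S(S(add(add(add(SSSZ, Z), mul(SZ, add(SSSZ, Z))), Z))))
  →14  S(S(S(add(add(S(add(SSZ, Z)), mul(SZ, add(SSSZ, Z))), Z))))
  →15  S(S(S(add(S(add(add(SSZ, Z), mul(SZ, add(SSSZ, Z)))), Z))))
  →16  S(S(S(S(add(add(add(SSZ, Z), mul(SZ, add(SSSZ, Z))), Z)))))
  →17  S(S(S(S(add(add(S(add(SZ, Z)), mul(SZ, add(SSSZ, Z))), Z)))))
  →18  S(S(S(S(add(S(add(add(SZ, Z), mul(SZ, add(SSSZ, Z)))), Z)))))
  →19  S(S(S(S(S(add(add(add(SZ, Z), mul(SZ, add(SSSZ, Z))), Z))))))
  →20  S(S(S(S(S(add(add(S(add(Z, Z)), mul(SZ, add(SSSZ, Z))), Z))))))
  →21  S(S(S(S(S(add(S(add(add(Z, Z), mul(SZ, add(SSSZ, Z)))), Z))))))
  →22  S(S(S(S(S(S(add(add(add(Z, Z), mul(SZ, add(SSSZ, Z))), Z)))))))
  →23  S(S(S(S(S(S(add(add(Z, mul(SZ, add(SSSZ, Z))), Z)))))))
  →24  S(S(S(S(S(S(add(mul(SZ, add(SSSZ, Z)), Z)))))))
  →25  S(S(S(S(S(S(add(add(add(SSSZ, Z), mul(Z, add(SSSZ, Z))), Z)))))))
  →26  S(S(S(S(S(S(add(add(S(add(SSZ, Z)), mul(Z, add(SSSZ, Z))), Z)))))))
  →27  S(S(S(S(S(S(add(S(add(add(SSZ, Z), mul(Z, add(SSSZ, Z)))), Z)))))))
  →28  S(S(S(S(S(S(S(add(add(add(SSZ, Z), mul(Z, add(SSSZ, Z))), Z))))))))
  →29  S(S(S(S(S(S(S(add(add(S(add(SZ, Z)), mul(Z, add(SSSZ, Z))), Z))))))))
  →30  S(S(S(S(S(S(S(add(S(add(add(SZ, Z), mul(Z, add(SSSZ, Z)))), Z))))))))
  →31  S(S(S(S(S(S(S(S(add(add(add(SZ, Z), mul(Z, add(SSSZ, Z))), Z)))))))))
  →32  S(S(S(S(S(S(S(S(add(add(S(add(Z, Z)), mul(Z, add(SSSZ, Z))), Z)))))))))
  →33  S(S(S(S(S(S(S(S(add(S(add(add(Z, Z), mul(Z, add(SSSZ, Z)))), Z)))))))))
  →34  S(S(S(S(S(S(S(S(S(add(add(add(Z, Z), mul(Z, add(SSSZ, Z))), Z))))))))))
  →35  S(S(S(S(S(S(S(S(S(add(add(Z, mul(Z, add(SSSZ, Z))), Z))))))))))
  →36  S(S(S(S(S(S(S(S(S(add(mul(Z, add(SSSZ, Z)), Z))))))))))
  →37  S(S(S(S(S(S(S(S(S(add(Z, Z))))))))))
  →38  S^9(Z)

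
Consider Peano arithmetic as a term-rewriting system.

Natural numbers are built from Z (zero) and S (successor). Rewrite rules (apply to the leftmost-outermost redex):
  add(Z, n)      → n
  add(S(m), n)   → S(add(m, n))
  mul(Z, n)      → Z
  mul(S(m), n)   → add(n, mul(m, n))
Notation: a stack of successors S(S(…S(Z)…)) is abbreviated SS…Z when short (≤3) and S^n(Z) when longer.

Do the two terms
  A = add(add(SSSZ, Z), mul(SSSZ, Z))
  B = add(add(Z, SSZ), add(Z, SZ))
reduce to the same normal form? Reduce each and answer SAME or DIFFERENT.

Term A:
  start: add(add(SSSZ, Z), mul(SSSZ, Z))
  →1  add(S(add(SSZ, Z)), mul(SSSZ, Z))
  →2  S(add(add(SSZ, Z), mul(SSSZ, Z)))
  →3  S(add(S(add(SZ, Z)), mul(SSSZ, Z)))
  →4  S(S(add(add(SZ, Z), mul(SSSZ, Z))))
  →5  S(S(add(S(add(Z, Z)), mul(SSSZ, Z))))
  →6  S(S(S(add(add(Z, Z), mul(SSSZ, Z)))))
  →7  S(S(S(add(Z, mul(SSSZ, Z)))))
  →8  S(S(S(mul(SSSZ, Z))))
  →9  S(S(S(add(Z, mul(SSZ, Z)))))
  →10  S(S(S(mul(SSZ, Z))))
  →11  S(S(S(add(Z, mul(SZ, Z)))))
  →12  S(S(S(mul(SZ, Z))))
  →13  S(S(S(add(Z, mul(Z, Z)))))
  →14  S(S(S(mul(Z, Z))))
  →15  SSSZ

Term B:
  start: add(add(Z, SSZ), add(Z, SZ))
  →1  add(SSZ, add(Z, SZ))
  →2  S(add(SZ, add(Z, SZ)))
  →3  S(S(add(Z, add(Z, SZ))))
  →4  S(S(add(Z, SZ)))
  →5  SSSZ

Answer: SAME — A ⇓ SSSZ, B ⇓ SSSZ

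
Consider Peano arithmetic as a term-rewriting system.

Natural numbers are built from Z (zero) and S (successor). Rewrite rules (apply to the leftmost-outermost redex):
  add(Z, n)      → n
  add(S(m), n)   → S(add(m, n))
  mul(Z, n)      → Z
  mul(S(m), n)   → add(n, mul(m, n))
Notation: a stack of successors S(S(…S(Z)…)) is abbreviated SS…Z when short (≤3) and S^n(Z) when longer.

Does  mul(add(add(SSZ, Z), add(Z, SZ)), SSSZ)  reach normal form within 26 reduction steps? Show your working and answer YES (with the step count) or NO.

Answer: YES — reaches normal form S^9(Z) in 23 ≤ 26 steps

Derivation:
  start: mul(add(add(SSZ, Z), add(Z, SZ)), SSSZ)
  →1  mul(add(S(add(SZ, Z)), add(Z, SZ)), SSSZ)
  →2  mul(S(add(add(SZ, Z), add(Z, SZ))), SSSZ)
  →3  add(SSSZ, mul(add(add(SZ, Z), add(Z, SZ)), SSSZ))
  →4  S(add(SSZ, mul(add(add(SZ, Z), add(Z, SZ)), SSSZ)))
  →5  S(S(add(SZ, mul(add(add(SZ, Z), add(Z, SZ)), SSSZ))))
  →6  S(S(S(add(Z, mul(add(add(SZ, Z), add(Z, SZ)), SSSZ)))))
  →7  S(S(S(mul(add(add(SZ, Z), add(Z, SZ)), SSSZ))))
  →8  S(S(S(mul(add(S(add(Z, Z)), add(Z, SZ)), SSSZ))))
  →9  S(S(S(mul(S(add(add(Z, Z), add(Z, SZ))), SSSZ))))
  →10  S(S(S(add(SSSZ, mul(add(add(Z, Z), add(Z, SZ)), SSSZ)))))
  →11  S(S(S(S(add(SSZ, mul(add(add(Z, Z), add(Z, SZ)), SSSZ))))))
  →12  S(S(S(S(S(add(SZ, mul(add(add(Z, Z), add(Z, SZ)), SSSZ)))))))
  →13  S(S(S(S(S(S(add(Z, mul(add(add(Z, Z), add(Z, SZ)), SSSZ))))))))
  →14  S(S(S(S(S(S(mul(add(add(Z, Z), add(Z, SZ)), SSSZ)))))))
  →15  S(S(S(S(S(S(mul(add(Z, add(Z, SZ)), SSSZ)))))))
  →16  S(S(S(S(S(S(mul(add(Z, SZ), SSSZ)))))))
  →17  S(S(S(S(S(S(mul(SZ, SSSZ)))))))
  →18  S(S(S(S(S(S(add(SSSZ, mul(Z, SSSZ))))))))
  →19  S(S(S(S(S(S(S(add(SSZ, mul(Z, SSSZ)))))))))
  →20  S(S(S(S(S(S(S(S(add(SZ, mul(Z, SSSZ))))))))))
  →21  S(S(S(S(S(S(S(S(S(add(Z, mul(Z, SSSZ)))))))))))
  →22  S(S(S(S(S(S(S(S(S(mul(Z, SSSZ))))))))))
  →23  S^9(Z)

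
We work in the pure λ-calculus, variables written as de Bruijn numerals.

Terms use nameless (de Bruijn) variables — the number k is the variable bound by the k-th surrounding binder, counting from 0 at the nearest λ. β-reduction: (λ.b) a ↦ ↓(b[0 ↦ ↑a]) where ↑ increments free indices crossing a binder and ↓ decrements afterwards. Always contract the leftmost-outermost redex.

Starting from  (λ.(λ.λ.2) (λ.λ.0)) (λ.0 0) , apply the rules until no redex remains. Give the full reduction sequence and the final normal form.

Answer: normal form = λ.λ.0 0  (in 2 steps)

Reduction:
  start: (λ.(λ.λ.2) (λ.λ.0)) (λ.0 0)
  step 1: (λ.λ.λ.0 0) (λ.λ.0)
  step 2: λ.λ.0 0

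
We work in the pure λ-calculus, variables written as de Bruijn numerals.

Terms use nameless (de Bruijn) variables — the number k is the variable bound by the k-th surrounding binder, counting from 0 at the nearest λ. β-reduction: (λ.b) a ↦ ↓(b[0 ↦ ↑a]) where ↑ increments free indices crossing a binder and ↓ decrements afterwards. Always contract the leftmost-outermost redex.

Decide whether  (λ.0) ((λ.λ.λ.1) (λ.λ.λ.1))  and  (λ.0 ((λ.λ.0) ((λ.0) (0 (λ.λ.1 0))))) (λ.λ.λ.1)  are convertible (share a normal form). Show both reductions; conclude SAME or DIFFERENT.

Term A:
  start: (λ.0) ((λ.λ.λ.1) (λ.λ.λ.1))
  →1  (λ.λ.λ.1) (λ.λ.λ.1)
  →2  λ.λ.1

Term B:
  start: (λ.0 ((λ.λ.0) ((λ.0) (0 (λ.λ.1 0))))) (λ.λ.λ.1)
  →1  (λ.λ.λ.1) ((λ.λ.0) ((λ.0) ((λ.λ.λ.1) (λ.λ.1 0))))
  →2  λ.λ.1

Answer: SAME — A ⇓ λ.λ.1, B ⇓ λ.λ.1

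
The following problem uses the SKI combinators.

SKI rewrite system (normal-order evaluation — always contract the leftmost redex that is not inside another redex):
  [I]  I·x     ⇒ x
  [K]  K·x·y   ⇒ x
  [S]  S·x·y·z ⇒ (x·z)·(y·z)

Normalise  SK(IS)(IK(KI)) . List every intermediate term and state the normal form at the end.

  start: SK(IS)(IK(KI))
  [1] K(IK(KI))(IS(IK(KI)))
  [2] IK(KI)
  [3] K(KI)

Answer: normal form = K(KI)  (in 3 steps)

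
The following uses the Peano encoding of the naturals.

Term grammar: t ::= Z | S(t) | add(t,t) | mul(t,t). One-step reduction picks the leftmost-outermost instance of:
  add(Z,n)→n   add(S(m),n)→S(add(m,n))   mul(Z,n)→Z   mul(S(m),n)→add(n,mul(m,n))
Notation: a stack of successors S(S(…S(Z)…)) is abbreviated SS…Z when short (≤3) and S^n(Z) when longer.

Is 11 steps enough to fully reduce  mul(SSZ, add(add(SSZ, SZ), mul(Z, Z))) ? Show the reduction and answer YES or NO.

Answer: NO — after 11 steps the term is S(S(S(add(mul(Z, Z), mul(SZ, add(add(SSZ, SZ), mul(Z, Z))))))), not yet normal

Working:
  start: mul(SSZ, add(add(SSZ, SZ), mul(Z, Z)))
  step 1: add(add(add(SSZ, SZ), mul(Z, Z)), mul(SZ, add(add(SSZ, SZ), mul(Z, Z))))
  step 2: add(add(S(add(SZ, SZ)), mul(Z, Z)), mul(SZ, add(add(SSZ, SZ), mul(Z, Z))))
  step 3: add(S(add(add(SZ, SZ), mul(Z, Z))), mul(SZ, add(add(SSZ, SZ), mul(Z, Z))))
  step 4: S(add(add(add(SZ, SZ), mul(Z, Z)), mul(SZ, add(add(SSZ, SZ), mul(Z, Z)))))
  step 5: S(add(add(S(add(Z, SZ)), mul(Z, Z)), mul(SZ, add(add(SSZ, SZ), mul(Z, Z)))))
  step 6: S(add(S(add(add(Z, SZ), mul(Z, Z))), mul(SZ, add(add(SSZ, SZ), mul(Z, Z)))))
  step 7: S(S(add(add(add(Z, SZ), mul(Z, Z)), mul(SZ, add(add(SSZ, SZ), mul(Z, Z))))))
  step 8: S(S(add(add(SZ, mul(Z, Z)), mul(SZ, add(add(SSZ, SZ), mul(Z, Z))))))
  step 9: S(S(add(S(add(Z, mul(Z, Z))), mul(SZ, add(add(SSZ, SZ), mul(Z, Z))))))
  step 10: S(S(S(add(add(Z, mul(Z, Z)), mul(SZ, add(add(SSZ, SZ), mul(Z, Z)))))))
  step 11: S(S(S(add(mul(Z, Z), mul(SZ, add(add(SSZ, SZ), mul(Z, Z)))))))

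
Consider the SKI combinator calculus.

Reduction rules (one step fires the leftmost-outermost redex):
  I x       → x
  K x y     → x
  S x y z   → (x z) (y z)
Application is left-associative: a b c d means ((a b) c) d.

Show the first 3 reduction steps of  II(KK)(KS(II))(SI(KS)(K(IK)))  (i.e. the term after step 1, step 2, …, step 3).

  start: II(KK)(KS(II))(SI(KS)(K(IK)))
  step 1: I(KK)(KS(II))(SI(KS)(K(IK)))
  step 2: KK(KS(II))(SI(KS)(K(IK)))
  step 3: K(SI(KS)(K(IK)))

Answer: after 3 steps: K(SI(KS)(K(IK)))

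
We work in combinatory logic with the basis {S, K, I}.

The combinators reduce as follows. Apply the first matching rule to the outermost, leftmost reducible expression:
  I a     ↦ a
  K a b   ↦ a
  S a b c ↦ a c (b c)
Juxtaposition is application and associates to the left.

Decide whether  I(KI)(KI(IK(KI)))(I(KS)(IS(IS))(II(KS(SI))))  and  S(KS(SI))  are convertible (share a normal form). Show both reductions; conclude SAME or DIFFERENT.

Answer: SAME — A ⇓ SS, B ⇓ SS

Derivation:
Term A:
  start: I(KI)(KI(IK(KI)))(I(KS)(IS(IS))(II(KS(SI))))
  [1] KI(KI(IK(KI)))(I(KS)(IS(IS))(II(KS(SI))))
  [2] I(I(KS)(IS(IS))(II(KS(SI))))
  [3] I(KS)(IS(IS))(II(KS(SI)))
  [4] KS(IS(IS))(II(KS(SI)))
  [5] S(II(KS(SI)))
  [6] S(I(KS(SI)))
  [7] S(KS(SI))
  [8] SS

Term B:
  start: S(KS(SI))
  [1] SS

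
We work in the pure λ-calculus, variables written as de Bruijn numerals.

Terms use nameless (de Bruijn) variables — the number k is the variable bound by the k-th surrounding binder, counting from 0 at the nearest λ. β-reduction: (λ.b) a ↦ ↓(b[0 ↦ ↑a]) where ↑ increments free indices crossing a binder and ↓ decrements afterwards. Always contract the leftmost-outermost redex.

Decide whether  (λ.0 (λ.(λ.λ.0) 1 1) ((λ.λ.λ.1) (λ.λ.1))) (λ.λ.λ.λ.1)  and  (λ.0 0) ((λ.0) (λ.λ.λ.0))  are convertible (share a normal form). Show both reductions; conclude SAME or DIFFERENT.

Answer: DIFFERENT — A ⇓ λ.λ.1, B ⇓ λ.λ.0

Reduction:
Term A:
  start: (λ.0 (λ.(λ.λ.0) 1 1) ((λ.λ.λ.1) (λ.λ.1))) (λ.λ.λ.λ.1)
  [1] (λ.λ.λ.λ.1) (λ.(λ.λ.0) (λ.λ.λ.λ.1) (λ.λ.λ.λ.1)) ((λ.λ.λ.1) (λ.λ.1))
  [2] (λ.λ.λ.1) ((λ.λ.λ.1) (λ.λ.1))
  [3] λ.λ.1

Term B:
  start: (λ.0 0) ((λ.0) (λ.λ.λ.0))
  [1] (λ.0) (λ.λ.λ.0) ((λ.0) (λ.λ.λ.0))
  [2] (λ.λ.λ.0) ((λ.0) (λ.λ.λ.0))
  [3] λ.λ.0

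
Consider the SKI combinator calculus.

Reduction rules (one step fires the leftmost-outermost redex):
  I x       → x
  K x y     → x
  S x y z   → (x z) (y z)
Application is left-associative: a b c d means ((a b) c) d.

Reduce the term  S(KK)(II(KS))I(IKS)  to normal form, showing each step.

  start: S(KK)(II(KS))I(IKS)
  step 1: KKI(II(KS)I)(IKS)
  step 2: K(II(KS)I)(IKS)
  step 3: II(KS)I
  step 4: I(KS)I
  step 5: KSI
  step 6: S

Answer: normal form = S  (in 6 steps)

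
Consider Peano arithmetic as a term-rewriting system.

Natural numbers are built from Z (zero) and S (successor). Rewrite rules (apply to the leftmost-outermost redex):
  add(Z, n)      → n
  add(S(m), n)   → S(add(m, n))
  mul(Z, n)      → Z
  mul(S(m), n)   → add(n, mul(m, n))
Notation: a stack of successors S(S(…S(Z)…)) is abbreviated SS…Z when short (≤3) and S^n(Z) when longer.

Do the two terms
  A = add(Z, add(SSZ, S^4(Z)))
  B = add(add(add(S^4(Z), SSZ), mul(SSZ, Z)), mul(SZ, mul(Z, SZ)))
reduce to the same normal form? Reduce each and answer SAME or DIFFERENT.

Answer: SAME — A ⇓ S^6(Z), B ⇓ S^6(Z)

Reduction:
Term A:
  start: add(Z, add(SSZ, S^4(Z)))
  →1  add(SSZ, S^4(Z))
  →2  S(add(SZ, S^4(Z)))
  →3  S(S(add(Z, S^4(Z))))
  →4  S^6(Z)

Term B:
  start: add(add(add(S^4(Z), SSZ), mul(SSZ, Z)), mul(SZ, mul(Z, SZ)))
  →1  add(add(S(add(SSSZ, SSZ)), mul(SSZ, Z)), mul(SZ, mul(Z, SZ)))
  →2  add(S(add(add(SSSZ, SSZ), mul(SSZ, Z))), mul(SZ, mul(Z, SZ)))
  →3  S(add(add(add(SSSZ, SSZ), mul(SSZ, Z)), mul(SZ, mul(Z, SZ))))
  →4  S(add(add(S(add(SSZ, SSZ)), mul(SSZ, Z)), mul(SZ, mul(Z, SZ))))
  →5  S(add(S(add(add(SSZ, SSZ), mul(SSZ, Z))), mul(SZ, mul(Z, SZ))))
  →6  S(S(add(add(add(SSZ, SSZ), mul(SSZ, Z)), mul(SZ, mul(Z, SZ)))))
  →7  S(S(add(add(S(add(SZ, SSZ)), mul(SSZ, Z)), mul(SZ, mul(Z, SZ)))))
  →8  S(S(add(S(add(add(SZ, SSZ), mul(SSZ, Z))), mul(SZ, mul(Z, SZ)))))
  →9  S(S(S(add(add(add(SZ, SSZ), mul(SSZ, Z)), mul(SZ, mul(Z, SZ))))))
  →10  S(S(S(add(add(S(add(Z, SSZ)), mul(SSZ, Z)), mul(SZ, mul(Z, SZ))))))
  →11  S(S(S(add(S(add(add(Z, SSZ), mul(SSZ, Z))), mul(SZ, mul(Z, SZ))))))
  →12  S(S(S(S(add(add(add(Z, SSZ), mul(SSZ, Z)), mul(SZ, mul(Z, SZ)))))))
  →13  S(S(S(S(add(add(SSZ, mul(SSZ, Z)), mul(SZ, mul(Z, SZ)))))))
  →14  S(S(S(S(add(S(add(SZ, mul(SSZ, Z))), mul(SZ, mul(Z, SZ)))))))
  →15  S(S(S(S(S(add(add(SZ, mul(SSZ, Z)), mul(SZ, mul(Z, SZ))))))))
  →16  S(S(S(S(S(add(S(add(Z, mul(SSZ, Z))), mul(SZ, mul(Z, SZ))))))))
  →17  S(S(S(S(S(S(add(add(Z, mul(SSZ, Z)), mul(SZ, mul(Z, SZ)))))))))
  →18  S(S(S(S(S(S(add(mul(SSZ, Z), mul(SZ, mul(Z, SZ)))))))))
  →19  S(S(S(S(S(S(add(add(Z, mul(SZ, Z)), mul(SZ, mul(Z, SZ)))))))))
  →20  S(S(S(S(S(S(add(mul(SZ, Z), mul(SZ, mul(Z, SZ)))))))))
  →21  S(S(S(S(S(S(add(add(Z, mul(Z, Z)), mul(SZ, mul(Z, SZ)))))))))
  →22  S(S(S(S(S(S(add(mul(Z, Z), mul(SZ, mul(Z, SZ)))))))))
  →23  S(S(S(S(S(S(add(Z, mul(SZ, mul(Z, SZ)))))))))
  →24  S(S(S(S(S(S(mul(SZ, mul(Z, SZ))))))))
  →25  S(S(S(S(S(S(add(mul(Z, SZ), mul(Z, mul(Z, SZ)))))))))
  →26  S(S(S(S(S(S(add(Z, mul(Z, mul(Z, SZ)))))))))
  →27  S(S(S(S(S(S(mul(Z, mul(Z, SZ))))))))
  →28  S^6(Z)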